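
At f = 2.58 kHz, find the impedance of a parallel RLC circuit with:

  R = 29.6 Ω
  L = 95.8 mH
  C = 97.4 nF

Step 1 — Angular frequency: ω = 2π·f = 2π·2580 = 1.621e+04 rad/s.
Step 2 — Component impedances:
  R: Z = R = 29.6 Ω
  L: Z = jωL = j·1.621e+04·0.0958 = 0 + j1553 Ω
  C: Z = 1/(jωC) = -j/(ω·C) = 0 - j633.3 Ω
Step 3 — Parallel combination: 1/Z_total = 1/R + 1/L + 1/C; Z_total = 29.58 - j0.8186 Ω = 29.59∠-1.6° Ω.

Z = 29.58 - j0.8186 Ω = 29.59∠-1.6° Ω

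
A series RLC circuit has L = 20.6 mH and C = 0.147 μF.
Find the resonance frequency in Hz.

Step 1 — Resonance condition Im(Z)=0 gives ω₀ = 1/√(LC).
Step 2 — ω₀ = 1/√(0.0206·1.47e-07) = 1.817e+04 rad/s.
Step 3 — f₀ = ω₀/(2π) = 2892 Hz.

f₀ = 2892 Hz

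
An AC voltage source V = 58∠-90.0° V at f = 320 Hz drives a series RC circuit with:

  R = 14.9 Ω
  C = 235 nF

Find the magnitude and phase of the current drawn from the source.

Step 1 — Angular frequency: ω = 2π·f = 2π·320 = 2011 rad/s.
Step 2 — Component impedances:
  R: Z = R = 14.9 Ω
  C: Z = 1/(jωC) = -j/(ω·C) = 0 - j2116 Ω
Step 3 — Series combination: Z_total = R + C = 14.9 - j2116 Ω = 2116∠-89.6° Ω.
Step 4 — Source phasor: V = 58∠-90.0° V = 0 - j58 V.
Step 5 — Ohm's law: I = V / Z_total = (0 - j58) / (14.9 - j2116) = 0.0274 - j0.0001929 A.
Step 6 — Convert to polar: |I| = 0.0274 A, ∠I = -0.4°.

I = 0.0274∠-0.4° A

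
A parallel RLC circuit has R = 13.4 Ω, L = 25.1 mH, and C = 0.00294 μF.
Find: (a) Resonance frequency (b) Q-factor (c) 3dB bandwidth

Step 1 — Resonance: ω₀ = 1/√(LC) = 1/√(0.0251·2.94e-09) = 1.164e+05 rad/s.
Step 2 — f₀ = ω₀/(2π) = 1.853e+04 Hz.
Step 3 — Parallel Q: Q = R/(ω₀L) = 13.4/(1.164e+05·0.0251) = 0.004586.
Step 4 — Bandwidth: Δω = ω₀/Q = 2.538e+07 rad/s; BW = Δω/(2π) = 4.04e+06 Hz.

(a) f₀ = 1.853e+04 Hz  (b) Q = 0.004586  (c) BW = 4.04e+06 Hz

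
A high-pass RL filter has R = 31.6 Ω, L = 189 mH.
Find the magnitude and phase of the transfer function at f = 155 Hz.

Step 1 — Angular frequency: ω = 2π·155 = 973.9 rad/s.
Step 2 — Transfer function: H(jω) = jωL/(R + jωL).
Step 3 — Numerator jωL = j·184.1; denominator R + jωL = 31.6 + j184.1.
Step 4 — H = 0.9714 + j0.1668.
Step 5 — Magnitude: |H| = 0.9856 (-0.1 dB); phase: φ = 9.7°.

|H| = 0.9856 (-0.1 dB), φ = 9.7°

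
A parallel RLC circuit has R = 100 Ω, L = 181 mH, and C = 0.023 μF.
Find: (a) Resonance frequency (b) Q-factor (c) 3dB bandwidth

Step 1 — Resonance: ω₀ = 1/√(LC) = 1/√(0.181·2.3e-08) = 1.55e+04 rad/s.
Step 2 — f₀ = ω₀/(2π) = 2467 Hz.
Step 3 — Parallel Q: Q = R/(ω₀L) = 100/(1.55e+04·0.181) = 0.03565.
Step 4 — Bandwidth: Δω = ω₀/Q = 4.348e+05 rad/s; BW = Δω/(2π) = 6.92e+04 Hz.

(a) f₀ = 2467 Hz  (b) Q = 0.03565  (c) BW = 6.92e+04 Hz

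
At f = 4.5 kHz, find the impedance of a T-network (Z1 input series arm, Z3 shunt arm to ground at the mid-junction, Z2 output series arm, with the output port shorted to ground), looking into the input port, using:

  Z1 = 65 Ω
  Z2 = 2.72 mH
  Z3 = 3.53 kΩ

Step 1 — Angular frequency: ω = 2π·f = 2π·4500 = 2.827e+04 rad/s.
Step 2 — Component impedances:
  Z1: Z = R = 65 Ω
  Z2: Z = jωL = j·2.827e+04·0.00272 = 0 + j76.91 Ω
  Z3: Z = R = 3530 Ω
Step 3 — With the output port shorted to ground, the output series arm Z2 runs from the junction to ground; the shunt arm Z3 also runs from the junction to ground. They appear in parallel: Z3 || Z2 = 1.675 + j76.87 Ω.
Step 4 — Series with input arm Z1: Z_in = Z1 + (Z3 || Z2) = 66.67 + j76.87 Ω = 101.8∠49.1° Ω.

Z = 66.67 + j76.87 Ω = 101.8∠49.1° Ω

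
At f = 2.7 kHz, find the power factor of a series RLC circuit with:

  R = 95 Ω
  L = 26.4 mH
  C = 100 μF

Step 1 — Angular frequency: ω = 2π·f = 2π·2700 = 1.696e+04 rad/s.
Step 2 — Component impedances:
  R: Z = R = 95 Ω
  L: Z = jωL = j·1.696e+04·0.0264 = 0 + j447.9 Ω
  C: Z = 1/(jωC) = -j/(ω·C) = 0 - j0.5895 Ω
Step 3 — Series combination: Z_total = R + L + C = 95 + j447.3 Ω = 457.3∠78.0° Ω.
Step 4 — Power factor: PF = cos(φ) = Re(Z)/|Z| = 95/457.25 = 0.2078.
Step 5 — Type: Im(Z) = 447.3 ⇒ lagging (phase φ = 78.0°).

PF = 0.2078 (lagging, φ = 78.0°)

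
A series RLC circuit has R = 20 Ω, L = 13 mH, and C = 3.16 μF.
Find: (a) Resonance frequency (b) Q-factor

Step 1 — Resonance condition Im(Z)=0 gives ω₀ = 1/√(LC).
Step 2 — ω₀ = 1/√(0.013·3.16e-06) = 4934 rad/s.
Step 3 — f₀ = ω₀/(2π) = 785.2 Hz.
Step 4 — Series Q: Q = ω₀L/R = 4934·0.013/20 = 3.207.

(a) f₀ = 785.2 Hz  (b) Q = 3.207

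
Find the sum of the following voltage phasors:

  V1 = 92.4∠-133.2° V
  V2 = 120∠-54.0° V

Step 1 — Convert each phasor to rectangular form:
  V1 = 92.4·(cos(-133.2°) + j·sin(-133.2°)) = -63.25 - j67.36 V
  V2 = 120·(cos(-54.0°) + j·sin(-54.0°)) = 70.53 - j97.08 V
Step 2 — Sum components: V_total = 7.282 - j164.4 V.
Step 3 — Convert to polar: |V_total| = 164.6 V, ∠V_total = -87.5°.

V_total = 164.6∠-87.5° V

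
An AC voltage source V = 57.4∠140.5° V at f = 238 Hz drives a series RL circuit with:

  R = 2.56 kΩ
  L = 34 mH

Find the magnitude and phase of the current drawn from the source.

Step 1 — Angular frequency: ω = 2π·f = 2π·238 = 1495 rad/s.
Step 2 — Component impedances:
  R: Z = R = 2560 Ω
  L: Z = jωL = j·1495·0.034 = 0 + j50.84 Ω
Step 3 — Series combination: Z_total = R + L = 2560 + j50.84 Ω = 2561∠1.1° Ω.
Step 4 — Source phasor: V = 57.4∠140.5° V = -44.29 + j36.51 V.
Step 5 — Ohm's law: I = V / Z_total = (-44.29 + j36.51) / (2560 + j50.84) = -0.01701 + j0.0146 A.
Step 6 — Convert to polar: |I| = 0.02242 A, ∠I = 139.4°.

I = 0.02242∠139.4° A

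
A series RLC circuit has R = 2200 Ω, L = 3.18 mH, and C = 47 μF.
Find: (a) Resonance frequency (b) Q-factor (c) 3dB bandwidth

Step 1 — Resonance: ω₀ = 1/√(LC) = 1/√(0.00318·4.7e-05) = 2587 rad/s.
Step 2 — f₀ = ω₀/(2π) = 411.7 Hz.
Step 3 — Series Q: Q = ω₀L/R = 2587·0.00318/2200 = 0.003739.
Step 4 — Bandwidth: Δω = ω₀/Q = 6.918e+05 rad/s; BW = Δω/(2π) = 1.101e+05 Hz.

(a) f₀ = 411.7 Hz  (b) Q = 0.003739  (c) BW = 1.101e+05 Hz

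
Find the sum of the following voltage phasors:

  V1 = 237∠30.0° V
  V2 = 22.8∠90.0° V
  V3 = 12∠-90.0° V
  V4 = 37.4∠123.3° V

Step 1 — Convert each phasor to rectangular form:
  V1 = 237·(cos(30.0°) + j·sin(30.0°)) = 205.2 + j118.5 V
  V2 = 22.8·(cos(90.0°) + j·sin(90.0°)) = 0 + j22.8 V
  V3 = 12·(cos(-90.0°) + j·sin(-90.0°)) = 0 - j12 V
  V4 = 37.4·(cos(123.3°) + j·sin(123.3°)) = -20.53 + j31.26 V
Step 2 — Sum components: V_total = 184.7 + j160.6 V.
Step 3 — Convert to polar: |V_total| = 244.7 V, ∠V_total = 41.0°.

V_total = 244.7∠41.0° V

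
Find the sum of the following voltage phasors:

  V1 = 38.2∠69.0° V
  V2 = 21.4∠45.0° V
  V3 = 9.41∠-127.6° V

Step 1 — Convert each phasor to rectangular form:
  V1 = 38.2·(cos(69.0°) + j·sin(69.0°)) = 13.69 + j35.66 V
  V2 = 21.4·(cos(45.0°) + j·sin(45.0°)) = 15.13 + j15.13 V
  V3 = 9.41·(cos(-127.6°) + j·sin(-127.6°)) = -5.741 - j7.455 V
Step 2 — Sum components: V_total = 23.08 + j43.34 V.
Step 3 — Convert to polar: |V_total| = 49.1 V, ∠V_total = 62.0°.

V_total = 49.1∠62.0° V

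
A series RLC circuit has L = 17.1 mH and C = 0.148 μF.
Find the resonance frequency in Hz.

Step 1 — Resonance condition Im(Z)=0 gives ω₀ = 1/√(LC).
Step 2 — ω₀ = 1/√(0.0171·1.48e-07) = 1.988e+04 rad/s.
Step 3 — f₀ = ω₀/(2π) = 3164 Hz.

f₀ = 3164 Hz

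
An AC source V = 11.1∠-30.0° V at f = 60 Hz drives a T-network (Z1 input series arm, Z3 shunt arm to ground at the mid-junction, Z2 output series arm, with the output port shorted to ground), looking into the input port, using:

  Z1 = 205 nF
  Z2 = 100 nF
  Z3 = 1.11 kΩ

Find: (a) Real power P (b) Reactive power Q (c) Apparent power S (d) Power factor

Step 1 — Angular frequency: ω = 2π·f = 2π·60 = 377 rad/s.
Step 2 — Component impedances:
  Z1: Z = 1/(jωC) = -j/(ω·C) = 0 - j1.294e+04 Ω
  Z2: Z = 1/(jωC) = -j/(ω·C) = 0 - j2.653e+04 Ω
  Z3: Z = R = 1110 Ω
Step 3 — With the output port shorted to ground, the output series arm Z2 runs from the junction to ground; the shunt arm Z3 also runs from the junction to ground. They appear in parallel: Z3 || Z2 = 1108 - j46.37 Ω.
Step 4 — Series with input arm Z1: Z_in = Z1 + (Z3 || Z2) = 1108 - j1.299e+04 Ω = 1.303e+04∠-85.1° Ω.
Step 5 — Source phasor: V = 11.1∠-30.0° V = 9.613 - j5.55 V.
Step 6 — Current: I = V / Z = 0.000487 + j0.0006987 A = 0.0008517∠55.1° A.
Step 7 — Complex power: S = V·I* = 0.0008038 - j0.009419 VA.
Step 8 — Real power: P = Re(S) = 0.0008038 W.
Step 9 — Reactive power: Q = Im(S) = -0.009419 VAR.
Step 10 — Apparent power: |S| = 0.009454 VA.
Step 11 — Power factor: PF = P/|S| = 0.08502 (leading).

(a) P = 0.0008038 W  (b) Q = -0.009419 VAR  (c) S = 0.009454 VA  (d) PF = 0.08502 (leading)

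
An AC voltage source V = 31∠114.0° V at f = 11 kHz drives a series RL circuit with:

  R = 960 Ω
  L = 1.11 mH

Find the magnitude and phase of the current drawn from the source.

Step 1 — Angular frequency: ω = 2π·f = 2π·1.1e+04 = 6.912e+04 rad/s.
Step 2 — Component impedances:
  R: Z = R = 960 Ω
  L: Z = jωL = j·6.912e+04·0.00111 = 0 + j76.72 Ω
Step 3 — Series combination: Z_total = R + L = 960 + j76.72 Ω = 963.1∠4.6° Ω.
Step 4 — Source phasor: V = 31∠114.0° V = -12.61 + j28.32 V.
Step 5 — Ohm's law: I = V / Z_total = (-12.61 + j28.32) / (960 + j76.72) = -0.01071 + j0.03036 A.
Step 6 — Convert to polar: |I| = 0.03219 A, ∠I = 109.4°.

I = 0.03219∠109.4° A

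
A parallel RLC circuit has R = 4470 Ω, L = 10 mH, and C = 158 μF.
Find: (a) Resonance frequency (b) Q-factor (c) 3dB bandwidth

Step 1 — Resonance: ω₀ = 1/√(LC) = 1/√(0.01·0.000158) = 795.6 rad/s.
Step 2 — f₀ = ω₀/(2π) = 126.6 Hz.
Step 3 — Parallel Q: Q = R/(ω₀L) = 4470/(795.6·0.01) = 561.9.
Step 4 — Bandwidth: Δω = ω₀/Q = 1.416 rad/s; BW = Δω/(2π) = 0.2253 Hz.

(a) f₀ = 126.6 Hz  (b) Q = 561.9  (c) BW = 0.2253 Hz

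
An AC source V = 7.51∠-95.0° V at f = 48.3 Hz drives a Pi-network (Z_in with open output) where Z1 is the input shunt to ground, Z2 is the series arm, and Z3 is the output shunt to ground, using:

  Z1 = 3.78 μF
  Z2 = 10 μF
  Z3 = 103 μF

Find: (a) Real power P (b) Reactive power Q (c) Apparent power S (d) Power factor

Step 1 — Angular frequency: ω = 2π·f = 2π·48.3 = 303.5 rad/s.
Step 2 — Component impedances:
  Z1: Z = 1/(jωC) = -j/(ω·C) = 0 - j871.7 Ω
  Z2: Z = 1/(jωC) = -j/(ω·C) = 0 - j329.5 Ω
  Z3: Z = 1/(jωC) = -j/(ω·C) = 0 - j31.99 Ω
Step 3 — With open output, the series arm Z2 and the output shunt Z3 appear in series to ground: Z2 + Z3 = 0 - j361.5 Ω.
Step 4 — Parallel with input shunt Z1: Z_in = Z1 || (Z2 + Z3) = 0 - j255.5 Ω = 255.5∠-90.0° Ω.
Step 5 — Source phasor: V = 7.51∠-95.0° V = -0.6545 - j7.481 V.
Step 6 — Current: I = V / Z = 0.02928 - j0.002561 A = 0.02939∠-5.0° A.
Step 7 — Complex power: S = V·I* = 0 - j0.2207 VA.
Step 8 — Real power: P = Re(S) = 0 W.
Step 9 — Reactive power: Q = Im(S) = -0.2207 VAR.
Step 10 — Apparent power: |S| = 0.2207 VA.
Step 11 — Power factor: PF = P/|S| = 0 (leading).

(a) P = 0 W  (b) Q = -0.2207 VAR  (c) S = 0.2207 VA  (d) PF = 0 (leading)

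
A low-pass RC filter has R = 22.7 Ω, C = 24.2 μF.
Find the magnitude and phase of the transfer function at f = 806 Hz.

Step 1 — Angular frequency: ω = 2π·806 = 5064 rad/s.
Step 2 — Transfer function: H(jω) = 1/(1 + jωRC).
Step 3 — Denominator: 1 + jωRC = 1 + j·5064·22.7·2.42e-05 = 1 + j2.782.
Step 4 — H = 0.1144 - j0.3183.
Step 5 — Magnitude: |H| = 0.3383 (-9.4 dB); phase: φ = -70.2°.

|H| = 0.3383 (-9.4 dB), φ = -70.2°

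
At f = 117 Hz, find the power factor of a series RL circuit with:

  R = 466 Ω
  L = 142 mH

Step 1 — Angular frequency: ω = 2π·f = 2π·117 = 735.1 rad/s.
Step 2 — Component impedances:
  R: Z = R = 466 Ω
  L: Z = jωL = j·735.1·0.142 = 0 + j104.4 Ω
Step 3 — Series combination: Z_total = R + L = 466 + j104.4 Ω = 477.5∠12.6° Ω.
Step 4 — Power factor: PF = cos(φ) = Re(Z)/|Z| = 466/477.55 = 0.9758.
Step 5 — Type: Im(Z) = 104.4 ⇒ lagging (phase φ = 12.6°).

PF = 0.9758 (lagging, φ = 12.6°)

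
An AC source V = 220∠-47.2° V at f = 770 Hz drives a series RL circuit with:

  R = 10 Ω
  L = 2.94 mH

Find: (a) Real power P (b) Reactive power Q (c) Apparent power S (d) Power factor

Step 1 — Angular frequency: ω = 2π·f = 2π·770 = 4838 rad/s.
Step 2 — Component impedances:
  R: Z = R = 10 Ω
  L: Z = jωL = j·4838·0.00294 = 0 + j14.22 Ω
Step 3 — Series combination: Z_total = R + L = 10 + j14.22 Ω = 17.39∠54.9° Ω.
Step 4 — Source phasor: V = 220∠-47.2° V = 149.5 - j161.4 V.
Step 5 — Current: I = V / Z = -2.65 - j12.37 A = 12.65∠-102.1° A.
Step 6 — Complex power: S = V·I* = 1601 + j2277 VA.
Step 7 — Real power: P = Re(S) = 1601 W.
Step 8 — Reactive power: Q = Im(S) = 2277 VAR.
Step 9 — Apparent power: |S| = 2784 VA.
Step 10 — Power factor: PF = P/|S| = 0.5751 (lagging).

(a) P = 1601 W  (b) Q = 2277 VAR  (c) S = 2784 VA  (d) PF = 0.5751 (lagging)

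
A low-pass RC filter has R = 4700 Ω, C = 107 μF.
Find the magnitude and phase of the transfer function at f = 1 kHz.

Step 1 — Angular frequency: ω = 2π·1000 = 6283 rad/s.
Step 2 — Transfer function: H(jω) = 1/(1 + jωRC).
Step 3 — Denominator: 1 + jωRC = 1 + j·6283·4700·0.000107 = 1 + j3160.
Step 4 — H = 1.002e-07 - j0.0003165.
Step 5 — Magnitude: |H| = 0.0003165 (-70.0 dB); phase: φ = -90.0°.

|H| = 0.0003165 (-70.0 dB), φ = -90.0°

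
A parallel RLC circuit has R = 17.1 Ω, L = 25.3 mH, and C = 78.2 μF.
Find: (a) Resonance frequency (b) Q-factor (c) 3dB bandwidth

Step 1 — Resonance: ω₀ = 1/√(LC) = 1/√(0.0253·7.82e-05) = 710.9 rad/s.
Step 2 — f₀ = ω₀/(2π) = 113.2 Hz.
Step 3 — Parallel Q: Q = R/(ω₀L) = 17.1/(710.9·0.0253) = 0.9507.
Step 4 — Bandwidth: Δω = ω₀/Q = 747.8 rad/s; BW = Δω/(2π) = 119 Hz.

(a) f₀ = 113.2 Hz  (b) Q = 0.9507  (c) BW = 119 Hz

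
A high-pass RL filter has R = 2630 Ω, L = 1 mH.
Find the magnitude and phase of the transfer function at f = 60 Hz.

Step 1 — Angular frequency: ω = 2π·60 = 377 rad/s.
Step 2 — Transfer function: H(jω) = jωL/(R + jωL).
Step 3 — Numerator jωL = j·0.377; denominator R + jωL = 2630 + j0.377.
Step 4 — H = 2.055e-08 + j0.0001433.
Step 5 — Magnitude: |H| = 0.0001433 (-76.9 dB); phase: φ = 90.0°.

|H| = 0.0001433 (-76.9 dB), φ = 90.0°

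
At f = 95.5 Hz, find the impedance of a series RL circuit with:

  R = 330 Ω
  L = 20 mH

Step 1 — Angular frequency: ω = 2π·f = 2π·95.5 = 600 rad/s.
Step 2 — Component impedances:
  R: Z = R = 330 Ω
  L: Z = jωL = j·600·0.02 = 0 + j12 Ω
Step 3 — Series combination: Z_total = R + L = 330 + j12 Ω = 330.2∠2.1° Ω.

Z = 330 + j12 Ω = 330.2∠2.1° Ω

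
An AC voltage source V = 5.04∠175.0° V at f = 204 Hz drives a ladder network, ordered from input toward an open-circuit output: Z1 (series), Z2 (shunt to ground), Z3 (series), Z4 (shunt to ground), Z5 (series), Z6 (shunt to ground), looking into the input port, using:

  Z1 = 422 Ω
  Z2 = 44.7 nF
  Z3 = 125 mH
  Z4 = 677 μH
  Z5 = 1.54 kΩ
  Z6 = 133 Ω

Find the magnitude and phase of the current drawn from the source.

Step 1 — Angular frequency: ω = 2π·f = 2π·204 = 1282 rad/s.
Step 2 — Component impedances:
  Z1: Z = R = 422 Ω
  Z2: Z = 1/(jωC) = -j/(ω·C) = 0 - j1.745e+04 Ω
  Z3: Z = jωL = j·1282·0.125 = 0 + j160.2 Ω
  Z4: Z = jωL = j·1282·0.000677 = 0 + j0.8678 Ω
  Z5: Z = R = 1540 Ω
  Z6: Z = R = 133 Ω
Step 3 — Ladder network (open output): work backward from the far end, alternating series and parallel combinations. Z_in = 422 + j162.6 Ω = 452.2∠21.1° Ω.
Step 4 — Source phasor: V = 5.04∠175.0° V = -5.021 + j0.4393 V.
Step 5 — Ohm's law: I = V / Z_total = (-5.021 + j0.4393) / (422 + j162.6) = -0.01001 + j0.004898 A.
Step 6 — Convert to polar: |I| = 0.01114 A, ∠I = 153.9°.

I = 0.01114∠153.9° A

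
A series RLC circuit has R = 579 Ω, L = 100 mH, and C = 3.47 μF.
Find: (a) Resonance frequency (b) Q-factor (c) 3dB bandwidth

Step 1 — Resonance condition Im(Z)=0 gives ω₀ = 1/√(LC).
Step 2 — ω₀ = 1/√(0.1·3.47e-06) = 1698 rad/s.
Step 3 — f₀ = ω₀/(2π) = 270.2 Hz.
Step 4 — Series Q: Q = ω₀L/R = 1698·0.1/579 = 0.2932.
Step 5 — 3dB bandwidth: Δω = ω₀/Q = 5790 rad/s; BW = Δω/(2π) = 921.5 Hz.

(a) f₀ = 270.2 Hz  (b) Q = 0.2932  (c) BW = 921.5 Hz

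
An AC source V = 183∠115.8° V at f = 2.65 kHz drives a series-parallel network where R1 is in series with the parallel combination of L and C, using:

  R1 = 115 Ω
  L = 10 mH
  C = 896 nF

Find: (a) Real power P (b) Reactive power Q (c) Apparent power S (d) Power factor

Step 1 — Angular frequency: ω = 2π·f = 2π·2650 = 1.665e+04 rad/s.
Step 2 — Component impedances:
  R1: Z = R = 115 Ω
  L: Z = jωL = j·1.665e+04·0.01 = 0 + j166.5 Ω
  C: Z = 1/(jωC) = -j/(ω·C) = 0 - j67.03 Ω
Step 3 — Parallel branch: L || C = 1/(1/L + 1/C) = 0 - j112.2 Ω.
Step 4 — Series with R1: Z_total = R1 + (L || C) = 115 - j112.2 Ω = 160.7∠-44.3° Ω.
Step 5 — Source phasor: V = 183∠115.8° V = -79.65 + j164.8 V.
Step 6 — Current: I = V / Z = -1.071 + j0.3878 A = 1.139∠160.1° A.
Step 7 — Complex power: S = V·I* = 149.2 - j145.6 VA.
Step 8 — Real power: P = Re(S) = 149.2 W.
Step 9 — Reactive power: Q = Im(S) = -145.6 VAR.
Step 10 — Apparent power: |S| = 208.4 VA.
Step 11 — Power factor: PF = P/|S| = 0.7158 (leading).

(a) P = 149.2 W  (b) Q = -145.6 VAR  (c) S = 208.4 VA  (d) PF = 0.7158 (leading)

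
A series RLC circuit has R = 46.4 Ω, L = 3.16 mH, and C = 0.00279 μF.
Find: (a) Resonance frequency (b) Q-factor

Step 1 — Resonance condition Im(Z)=0 gives ω₀ = 1/√(LC).
Step 2 — ω₀ = 1/√(0.00316·2.79e-09) = 3.368e+05 rad/s.
Step 3 — f₀ = ω₀/(2π) = 5.36e+04 Hz.
Step 4 — Series Q: Q = ω₀L/R = 3.368e+05·0.00316/46.4 = 22.94.

(a) f₀ = 5.36e+04 Hz  (b) Q = 22.94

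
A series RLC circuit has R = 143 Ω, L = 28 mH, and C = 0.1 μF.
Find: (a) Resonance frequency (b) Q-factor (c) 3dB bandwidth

Step 1 — Resonance: ω₀ = 1/√(LC) = 1/√(0.028·1e-07) = 1.89e+04 rad/s.
Step 2 — f₀ = ω₀/(2π) = 3008 Hz.
Step 3 — Series Q: Q = ω₀L/R = 1.89e+04·0.028/143 = 3.7.
Step 4 — Bandwidth: Δω = ω₀/Q = 5107 rad/s; BW = Δω/(2π) = 812.8 Hz.

(a) f₀ = 3008 Hz  (b) Q = 3.7  (c) BW = 812.8 Hz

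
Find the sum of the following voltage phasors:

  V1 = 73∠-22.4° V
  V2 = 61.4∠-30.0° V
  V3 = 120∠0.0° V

Step 1 — Convert each phasor to rectangular form:
  V1 = 73·(cos(-22.4°) + j·sin(-22.4°)) = 67.49 - j27.82 V
  V2 = 61.4·(cos(-30.0°) + j·sin(-30.0°)) = 53.17 - j30.7 V
  V3 = 120·(cos(0.0°) + j·sin(0.0°)) = 120 V
Step 2 — Sum components: V_total = 240.7 - j58.52 V.
Step 3 — Convert to polar: |V_total| = 247.7 V, ∠V_total = -13.7°.

V_total = 247.7∠-13.7° V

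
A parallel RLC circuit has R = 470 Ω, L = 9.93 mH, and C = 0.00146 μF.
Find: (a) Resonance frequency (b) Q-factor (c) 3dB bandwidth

Step 1 — Resonance: ω₀ = 1/√(LC) = 1/√(0.00993·1.46e-09) = 2.626e+05 rad/s.
Step 2 — f₀ = ω₀/(2π) = 4.18e+04 Hz.
Step 3 — Parallel Q: Q = R/(ω₀L) = 470/(2.626e+05·0.00993) = 0.1802.
Step 4 — Bandwidth: Δω = ω₀/Q = 1.457e+06 rad/s; BW = Δω/(2π) = 2.319e+05 Hz.

(a) f₀ = 4.18e+04 Hz  (b) Q = 0.1802  (c) BW = 2.319e+05 Hz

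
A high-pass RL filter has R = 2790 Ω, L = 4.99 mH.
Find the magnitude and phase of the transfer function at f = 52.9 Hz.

Step 1 — Angular frequency: ω = 2π·52.9 = 332.4 rad/s.
Step 2 — Transfer function: H(jω) = jωL/(R + jωL).
Step 3 — Numerator jωL = j·1.659; denominator R + jωL = 2790 + j1.659.
Step 4 — H = 3.534e-07 + j0.0005945.
Step 5 — Magnitude: |H| = 0.0005945 (-64.5 dB); phase: φ = 90.0°.

|H| = 0.0005945 (-64.5 dB), φ = 90.0°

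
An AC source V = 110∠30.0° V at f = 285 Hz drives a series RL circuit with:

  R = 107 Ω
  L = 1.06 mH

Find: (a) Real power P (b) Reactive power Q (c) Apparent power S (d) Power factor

Step 1 — Angular frequency: ω = 2π·f = 2π·285 = 1791 rad/s.
Step 2 — Component impedances:
  R: Z = R = 107 Ω
  L: Z = jωL = j·1791·0.00106 = 0 + j1.898 Ω
Step 3 — Series combination: Z_total = R + L = 107 + j1.898 Ω = 107∠1.0° Ω.
Step 4 — Source phasor: V = 110∠30.0° V = 95.26 + j55 V.
Step 5 — Current: I = V / Z = 0.8991 + j0.4981 A = 1.028∠29.0° A.
Step 6 — Complex power: S = V·I* = 113 + j2.005 VA.
Step 7 — Real power: P = Re(S) = 113 W.
Step 8 — Reactive power: Q = Im(S) = 2.005 VAR.
Step 9 — Apparent power: |S| = 113.1 VA.
Step 10 — Power factor: PF = P/|S| = 0.9998 (lagging).

(a) P = 113 W  (b) Q = 2.005 VAR  (c) S = 113.1 VA  (d) PF = 0.9998 (lagging)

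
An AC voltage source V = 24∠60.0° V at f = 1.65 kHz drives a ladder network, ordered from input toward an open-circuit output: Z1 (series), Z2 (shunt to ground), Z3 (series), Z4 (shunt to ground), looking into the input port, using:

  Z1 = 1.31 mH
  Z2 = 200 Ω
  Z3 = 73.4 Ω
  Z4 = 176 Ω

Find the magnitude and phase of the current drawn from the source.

Step 1 — Angular frequency: ω = 2π·f = 2π·1650 = 1.037e+04 rad/s.
Step 2 — Component impedances:
  Z1: Z = jωL = j·1.037e+04·0.00131 = 0 + j13.58 Ω
  Z2: Z = R = 200 Ω
  Z3: Z = R = 73.4 Ω
  Z4: Z = R = 176 Ω
Step 3 — Ladder network (open output): work backward from the far end, alternating series and parallel combinations. Z_in = 111 + j13.58 Ω = 111.8∠7.0° Ω.
Step 4 — Source phasor: V = 24∠60.0° V = 12 + j20.78 V.
Step 5 — Ohm's law: I = V / Z_total = (12 + j20.78) / (111 + j13.58) = 0.1291 + j0.1715 A.
Step 6 — Convert to polar: |I| = 0.2146 A, ∠I = 53.0°.

I = 0.2146∠53.0° A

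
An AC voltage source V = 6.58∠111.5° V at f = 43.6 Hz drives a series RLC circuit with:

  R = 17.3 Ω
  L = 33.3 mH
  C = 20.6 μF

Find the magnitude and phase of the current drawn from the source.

Step 1 — Angular frequency: ω = 2π·f = 2π·43.6 = 273.9 rad/s.
Step 2 — Component impedances:
  R: Z = R = 17.3 Ω
  L: Z = jωL = j·273.9·0.0333 = 0 + j9.122 Ω
  C: Z = 1/(jωC) = -j/(ω·C) = 0 - j177.2 Ω
Step 3 — Series combination: Z_total = R + L + C = 17.3 - j168.1 Ω = 169∠-84.1° Ω.
Step 4 — Source phasor: V = 6.58∠111.5° V = -2.412 + j6.122 V.
Step 5 — Ohm's law: I = V / Z_total = (-2.412 + j6.122) / (17.3 - j168.1) = -0.0375 - j0.01049 A.
Step 6 — Convert to polar: |I| = 0.03894 A, ∠I = -164.4°.

I = 0.03894∠-164.4° A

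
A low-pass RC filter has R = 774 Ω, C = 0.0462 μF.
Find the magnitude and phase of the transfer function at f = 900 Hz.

Step 1 — Angular frequency: ω = 2π·900 = 5655 rad/s.
Step 2 — Transfer function: H(jω) = 1/(1 + jωRC).
Step 3 — Denominator: 1 + jωRC = 1 + j·5655·774·4.62e-08 = 1 + j0.2022.
Step 4 — H = 0.9607 - j0.1943.
Step 5 — Magnitude: |H| = 0.9802 (-0.2 dB); phase: φ = -11.4°.

|H| = 0.9802 (-0.2 dB), φ = -11.4°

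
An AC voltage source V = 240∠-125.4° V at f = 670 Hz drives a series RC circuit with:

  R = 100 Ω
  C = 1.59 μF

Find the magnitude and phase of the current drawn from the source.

Step 1 — Angular frequency: ω = 2π·f = 2π·670 = 4210 rad/s.
Step 2 — Component impedances:
  R: Z = R = 100 Ω
  C: Z = 1/(jωC) = -j/(ω·C) = 0 - j149.4 Ω
Step 3 — Series combination: Z_total = R + C = 100 - j149.4 Ω = 179.8∠-56.2° Ω.
Step 4 — Source phasor: V = 240∠-125.4° V = -139 - j195.6 V.
Step 5 — Ohm's law: I = V / Z_total = (-139 - j195.6) / (100 - j149.4) = 0.4741 - j1.248 A.
Step 6 — Convert to polar: |I| = 1.335 A, ∠I = -69.2°.

I = 1.335∠-69.2° A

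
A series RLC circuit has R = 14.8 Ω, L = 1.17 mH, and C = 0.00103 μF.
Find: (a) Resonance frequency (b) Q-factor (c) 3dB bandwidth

Step 1 — Resonance: ω₀ = 1/√(LC) = 1/√(0.00117·1.03e-09) = 9.109e+05 rad/s.
Step 2 — f₀ = ω₀/(2π) = 1.45e+05 Hz.
Step 3 — Series Q: Q = ω₀L/R = 9.109e+05·0.00117/14.8 = 72.01.
Step 4 — Bandwidth: Δω = ω₀/Q = 1.265e+04 rad/s; BW = Δω/(2π) = 2013 Hz.

(a) f₀ = 1.45e+05 Hz  (b) Q = 72.01  (c) BW = 2013 Hz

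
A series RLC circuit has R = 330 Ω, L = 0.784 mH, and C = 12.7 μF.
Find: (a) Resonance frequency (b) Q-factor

Step 1 — Resonance condition Im(Z)=0 gives ω₀ = 1/√(LC).
Step 2 — ω₀ = 1/√(0.000784·1.27e-05) = 1.002e+04 rad/s.
Step 3 — f₀ = ω₀/(2π) = 1595 Hz.
Step 4 — Series Q: Q = ω₀L/R = 1.002e+04·0.000784/330 = 0.02381.

(a) f₀ = 1595 Hz  (b) Q = 0.02381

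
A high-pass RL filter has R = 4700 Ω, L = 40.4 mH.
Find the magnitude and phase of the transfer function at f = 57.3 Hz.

Step 1 — Angular frequency: ω = 2π·57.3 = 360 rad/s.
Step 2 — Transfer function: H(jω) = jωL/(R + jωL).
Step 3 — Numerator jωL = j·14.55; denominator R + jωL = 4700 + j14.55.
Step 4 — H = 9.577e-06 + j0.003095.
Step 5 — Magnitude: |H| = 0.003095 (-50.2 dB); phase: φ = 89.8°.

|H| = 0.003095 (-50.2 dB), φ = 89.8°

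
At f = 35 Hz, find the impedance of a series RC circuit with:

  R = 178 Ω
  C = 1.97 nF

Step 1 — Angular frequency: ω = 2π·f = 2π·35 = 219.9 rad/s.
Step 2 — Component impedances:
  R: Z = R = 178 Ω
  C: Z = 1/(jωC) = -j/(ω·C) = 0 - j2.308e+06 Ω
Step 3 — Series combination: Z_total = R + C = 178 - j2.308e+06 Ω = 2.308e+06∠-90.0° Ω.

Z = 178 - j2.308e+06 Ω = 2.308e+06∠-90.0° Ω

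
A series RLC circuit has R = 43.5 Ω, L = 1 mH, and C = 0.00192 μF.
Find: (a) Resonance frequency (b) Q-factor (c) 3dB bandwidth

Step 1 — Resonance condition Im(Z)=0 gives ω₀ = 1/√(LC).
Step 2 — ω₀ = 1/√(0.001·1.92e-09) = 7.217e+05 rad/s.
Step 3 — f₀ = ω₀/(2π) = 1.149e+05 Hz.
Step 4 — Series Q: Q = ω₀L/R = 7.217e+05·0.001/43.5 = 16.59.
Step 5 — 3dB bandwidth: Δω = ω₀/Q = 4.35e+04 rad/s; BW = Δω/(2π) = 6923 Hz.

(a) f₀ = 1.149e+05 Hz  (b) Q = 16.59  (c) BW = 6923 Hz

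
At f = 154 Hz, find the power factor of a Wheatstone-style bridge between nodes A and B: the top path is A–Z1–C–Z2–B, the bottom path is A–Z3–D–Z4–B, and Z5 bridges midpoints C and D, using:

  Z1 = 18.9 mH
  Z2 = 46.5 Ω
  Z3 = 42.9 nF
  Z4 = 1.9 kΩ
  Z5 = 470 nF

Step 1 — Angular frequency: ω = 2π·f = 2π·154 = 967.6 rad/s.
Step 2 — Component impedances:
  Z1: Z = jωL = j·967.6·0.0189 = 0 + j18.29 Ω
  Z2: Z = R = 46.5 Ω
  Z3: Z = 1/(jωC) = -j/(ω·C) = 0 - j2.409e+04 Ω
  Z4: Z = R = 1900 Ω
  Z5: Z = 1/(jωC) = -j/(ω·C) = 0 - j2199 Ω
Step 3 — Bridge requires nodal analysis (the Z5 bridge couples midpoints C and D, so the two paths cannot be reduced to a simple series/parallel combination). Setting node B to ground and injecting 1 A at node A, the 3-node admittance system at A, C, D solves to V_A = Z_AB = 46 + j17.71 Ω = 49.29∠21.1° Ω.
Step 4 — Power factor: PF = cos(φ) = Re(Z)/|Z| = 46.001/49.293 = 0.9332.
Step 5 — Type: Im(Z) = 17.71 ⇒ lagging (phase φ = 21.1°).

PF = 0.9332 (lagging, φ = 21.1°)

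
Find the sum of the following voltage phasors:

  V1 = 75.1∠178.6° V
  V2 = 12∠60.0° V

Step 1 — Convert each phasor to rectangular form:
  V1 = 75.1·(cos(178.6°) + j·sin(178.6°)) = -75.08 + j1.835 V
  V2 = 12·(cos(60.0°) + j·sin(60.0°)) = 6 + j10.39 V
Step 2 — Sum components: V_total = -69.08 + j12.23 V.
Step 3 — Convert to polar: |V_total| = 70.15 V, ∠V_total = 170.0°.

V_total = 70.15∠170.0° V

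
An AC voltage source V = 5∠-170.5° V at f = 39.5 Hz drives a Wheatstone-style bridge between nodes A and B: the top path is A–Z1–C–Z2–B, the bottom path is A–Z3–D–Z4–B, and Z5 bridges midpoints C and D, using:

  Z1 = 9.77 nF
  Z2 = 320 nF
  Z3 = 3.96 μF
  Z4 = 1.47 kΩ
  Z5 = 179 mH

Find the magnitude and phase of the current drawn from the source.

Step 1 — Angular frequency: ω = 2π·f = 2π·39.5 = 248.2 rad/s.
Step 2 — Component impedances:
  Z1: Z = 1/(jωC) = -j/(ω·C) = 0 - j4.124e+05 Ω
  Z2: Z = 1/(jωC) = -j/(ω·C) = 0 - j1.259e+04 Ω
  Z3: Z = 1/(jωC) = -j/(ω·C) = 0 - j1017 Ω
  Z4: Z = R = 1470 Ω
  Z5: Z = jωL = j·248.2·0.179 = 0 + j44.43 Ω
Step 3 — Bridge requires nodal analysis (the Z5 bridge couples midpoints C and D, so the two paths cannot be reduced to a simple series/parallel combination). Setting node B to ground and injecting 1 A at node A, the 3-node admittance system at A, C, D solves to V_A = Z_AB = 1450 - j1185 Ω = 1873∠-39.3° Ω.
Step 4 — Source phasor: V = 5∠-170.5° V = -4.931 - j0.8252 V.
Step 5 — Ohm's law: I = V / Z_total = (-4.931 - j0.8252) / (1450 - j1185) = -0.00176 - j0.002007 A.
Step 6 — Convert to polar: |I| = 0.00267 A, ∠I = -131.2°.

I = 0.00267∠-131.2° A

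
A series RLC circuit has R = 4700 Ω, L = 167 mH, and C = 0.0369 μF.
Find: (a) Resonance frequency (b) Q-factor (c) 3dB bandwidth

Step 1 — Resonance: ω₀ = 1/√(LC) = 1/√(0.167·3.69e-08) = 1.274e+04 rad/s.
Step 2 — f₀ = ω₀/(2π) = 2027 Hz.
Step 3 — Series Q: Q = ω₀L/R = 1.274e+04·0.167/4700 = 0.4526.
Step 4 — Bandwidth: Δω = ω₀/Q = 2.814e+04 rad/s; BW = Δω/(2π) = 4479 Hz.

(a) f₀ = 2027 Hz  (b) Q = 0.4526  (c) BW = 4479 Hz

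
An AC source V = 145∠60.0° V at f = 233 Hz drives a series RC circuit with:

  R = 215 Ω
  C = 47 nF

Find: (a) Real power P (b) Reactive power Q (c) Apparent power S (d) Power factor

Step 1 — Angular frequency: ω = 2π·f = 2π·233 = 1464 rad/s.
Step 2 — Component impedances:
  R: Z = R = 215 Ω
  C: Z = 1/(jωC) = -j/(ω·C) = 0 - j1.453e+04 Ω
Step 3 — Series combination: Z_total = R + C = 215 - j1.453e+04 Ω = 1.453e+04∠-89.2° Ω.
Step 4 — Source phasor: V = 145∠60.0° V = 72.5 + j125.6 V.
Step 5 — Current: I = V / Z = -0.008565 + j0.005115 A = 0.009976∠149.2° A.
Step 6 — Complex power: S = V·I* = 0.0214 - j1.446 VA.
Step 7 — Real power: P = Re(S) = 0.0214 W.
Step 8 — Reactive power: Q = Im(S) = -1.446 VAR.
Step 9 — Apparent power: |S| = 1.447 VA.
Step 10 — Power factor: PF = P/|S| = 0.01479 (leading).

(a) P = 0.0214 W  (b) Q = -1.446 VAR  (c) S = 1.447 VA  (d) PF = 0.01479 (leading)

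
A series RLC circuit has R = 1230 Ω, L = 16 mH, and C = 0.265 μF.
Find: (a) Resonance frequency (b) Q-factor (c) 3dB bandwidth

Step 1 — Resonance condition Im(Z)=0 gives ω₀ = 1/√(LC).
Step 2 — ω₀ = 1/√(0.016·2.65e-07) = 1.536e+04 rad/s.
Step 3 — f₀ = ω₀/(2π) = 2444 Hz.
Step 4 — Series Q: Q = ω₀L/R = 1.536e+04·0.016/1230 = 0.1998.
Step 5 — 3dB bandwidth: Δω = ω₀/Q = 7.688e+04 rad/s; BW = Δω/(2π) = 1.224e+04 Hz.

(a) f₀ = 2444 Hz  (b) Q = 0.1998  (c) BW = 1.224e+04 Hz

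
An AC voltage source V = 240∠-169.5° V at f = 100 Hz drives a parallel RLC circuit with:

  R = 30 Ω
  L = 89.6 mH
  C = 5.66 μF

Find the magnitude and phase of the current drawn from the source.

Step 1 — Angular frequency: ω = 2π·f = 2π·100 = 628.3 rad/s.
Step 2 — Component impedances:
  R: Z = R = 30 Ω
  L: Z = jωL = j·628.3·0.0896 = 0 + j56.3 Ω
  C: Z = 1/(jωC) = -j/(ω·C) = 0 - j281.2 Ω
Step 3 — Parallel combination: 1/Z_total = 1/R + 1/L + 1/C; Z_total = 25.39 + j10.82 Ω = 27.6∠23.1° Ω.
Step 4 — Source phasor: V = 240∠-169.5° V = -236 - j43.74 V.
Step 5 — Ohm's law: I = V / Z_total = (-236 - j43.74) / (25.39 + j10.82) = -8.487 + j1.895 A.
Step 6 — Convert to polar: |I| = 8.696 A, ∠I = 167.4°.

I = 8.696∠167.4° A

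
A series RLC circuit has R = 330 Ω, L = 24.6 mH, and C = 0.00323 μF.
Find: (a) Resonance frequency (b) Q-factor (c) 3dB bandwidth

Step 1 — Resonance condition Im(Z)=0 gives ω₀ = 1/√(LC).
Step 2 — ω₀ = 1/√(0.0246·3.23e-09) = 1.122e+05 rad/s.
Step 3 — f₀ = ω₀/(2π) = 1.785e+04 Hz.
Step 4 — Series Q: Q = ω₀L/R = 1.122e+05·0.0246/330 = 8.363.
Step 5 — 3dB bandwidth: Δω = ω₀/Q = 1.341e+04 rad/s; BW = Δω/(2π) = 2135 Hz.

(a) f₀ = 1.785e+04 Hz  (b) Q = 8.363  (c) BW = 2135 Hz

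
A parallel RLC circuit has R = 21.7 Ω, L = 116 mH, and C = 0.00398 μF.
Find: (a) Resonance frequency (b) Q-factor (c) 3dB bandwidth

Step 1 — Resonance: ω₀ = 1/√(LC) = 1/√(0.116·3.98e-09) = 4.654e+04 rad/s.
Step 2 — f₀ = ω₀/(2π) = 7407 Hz.
Step 3 — Parallel Q: Q = R/(ω₀L) = 21.7/(4.654e+04·0.116) = 0.00402.
Step 4 — Bandwidth: Δω = ω₀/Q = 1.158e+07 rad/s; BW = Δω/(2π) = 1.843e+06 Hz.

(a) f₀ = 7407 Hz  (b) Q = 0.00402  (c) BW = 1.843e+06 Hz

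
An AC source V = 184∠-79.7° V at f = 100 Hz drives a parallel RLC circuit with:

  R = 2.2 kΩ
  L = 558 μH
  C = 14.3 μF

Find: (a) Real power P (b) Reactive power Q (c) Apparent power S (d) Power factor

Step 1 — Angular frequency: ω = 2π·f = 2π·100 = 628.3 rad/s.
Step 2 — Component impedances:
  R: Z = R = 2200 Ω
  L: Z = jωL = j·628.3·0.000558 = 0 + j0.3506 Ω
  C: Z = 1/(jωC) = -j/(ω·C) = 0 - j111.3 Ω
Step 3 — Parallel combination: 1/Z_total = 1/R + 1/L + 1/C; Z_total = 5.623e-05 + j0.3517 Ω = 0.3517∠90.0° Ω.
Step 4 — Source phasor: V = 184∠-79.7° V = 32.9 - j181 V.
Step 5 — Current: I = V / Z = -514.7 - j93.62 A = 523.2∠-169.7° A.
Step 6 — Complex power: S = V·I* = 15.39 + j9.626e+04 VA.
Step 7 — Real power: P = Re(S) = 15.39 W.
Step 8 — Reactive power: Q = Im(S) = 9.626e+04 VAR.
Step 9 — Apparent power: |S| = 9.626e+04 VA.
Step 10 — Power factor: PF = P/|S| = 0.0001599 (lagging).

(a) P = 15.39 W  (b) Q = 9.626e+04 VAR  (c) S = 9.626e+04 VA  (d) PF = 0.0001599 (lagging)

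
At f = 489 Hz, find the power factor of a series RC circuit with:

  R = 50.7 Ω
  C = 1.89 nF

Step 1 — Angular frequency: ω = 2π·f = 2π·489 = 3072 rad/s.
Step 2 — Component impedances:
  R: Z = R = 50.7 Ω
  C: Z = 1/(jωC) = -j/(ω·C) = 0 - j1.722e+05 Ω
Step 3 — Series combination: Z_total = R + C = 50.7 - j1.722e+05 Ω = 1.722e+05∠-90.0° Ω.
Step 4 — Power factor: PF = cos(φ) = Re(Z)/|Z| = 50.7/1.722e+05 = 0.0002944.
Step 5 — Type: Im(Z) = -1.722e+05 ⇒ leading (phase φ = -90.0°).

PF = 0.0002944 (leading, φ = -90.0°)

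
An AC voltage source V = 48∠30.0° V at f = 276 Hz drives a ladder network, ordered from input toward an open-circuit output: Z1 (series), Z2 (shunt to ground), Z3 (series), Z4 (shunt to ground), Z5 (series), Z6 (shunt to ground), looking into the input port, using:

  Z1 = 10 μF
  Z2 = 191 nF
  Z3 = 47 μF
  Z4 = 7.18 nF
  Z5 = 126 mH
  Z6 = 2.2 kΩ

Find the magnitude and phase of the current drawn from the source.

Step 1 — Angular frequency: ω = 2π·f = 2π·276 = 1734 rad/s.
Step 2 — Component impedances:
  Z1: Z = 1/(jωC) = -j/(ω·C) = 0 - j57.66 Ω
  Z2: Z = 1/(jωC) = -j/(ω·C) = 0 - j3019 Ω
  Z3: Z = 1/(jωC) = -j/(ω·C) = 0 - j12.27 Ω
  Z4: Z = 1/(jωC) = -j/(ω·C) = 0 - j8.031e+04 Ω
  Z5: Z = jωL = j·1734·0.126 = 0 + j218.5 Ω
  Z6: Z = R = 2200 Ω
Step 3 — Ladder network (open output): work backward from the far end, alternating series and parallel combinations. Z_in = 1533 - j1084 Ω = 1878∠-35.3° Ω.
Step 4 — Source phasor: V = 48∠30.0° V = 41.57 + j24 V.
Step 5 — Ohm's law: I = V / Z_total = (41.57 + j24) / (1533 - j1084) = 0.0107 + j0.02322 A.
Step 6 — Convert to polar: |I| = 0.02556 A, ∠I = 65.3°.

I = 0.02556∠65.3° A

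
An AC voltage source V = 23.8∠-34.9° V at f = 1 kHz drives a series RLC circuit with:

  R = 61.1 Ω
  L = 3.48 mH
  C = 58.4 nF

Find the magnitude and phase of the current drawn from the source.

Step 1 — Angular frequency: ω = 2π·f = 2π·1000 = 6283 rad/s.
Step 2 — Component impedances:
  R: Z = R = 61.1 Ω
  L: Z = jωL = j·6283·0.00348 = 0 + j21.87 Ω
  C: Z = 1/(jωC) = -j/(ω·C) = 0 - j2725 Ω
Step 3 — Series combination: Z_total = R + L + C = 61.1 - j2703 Ω = 2704∠-88.7° Ω.
Step 4 — Source phasor: V = 23.8∠-34.9° V = 19.52 - j13.62 V.
Step 5 — Ohm's law: I = V / Z_total = (19.52 - j13.62) / (61.1 - j2703) = 0.005198 + j0.007103 A.
Step 6 — Convert to polar: |I| = 0.008802 A, ∠I = 53.8°.

I = 0.008802∠53.8° A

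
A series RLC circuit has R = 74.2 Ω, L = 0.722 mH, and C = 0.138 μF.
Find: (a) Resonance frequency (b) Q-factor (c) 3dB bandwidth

Step 1 — Resonance condition Im(Z)=0 gives ω₀ = 1/√(LC).
Step 2 — ω₀ = 1/√(0.000722·1.38e-07) = 1.002e+05 rad/s.
Step 3 — f₀ = ω₀/(2π) = 1.594e+04 Hz.
Step 4 — Series Q: Q = ω₀L/R = 1.002e+05·0.000722/74.2 = 0.9748.
Step 5 — 3dB bandwidth: Δω = ω₀/Q = 1.028e+05 rad/s; BW = Δω/(2π) = 1.636e+04 Hz.

(a) f₀ = 1.594e+04 Hz  (b) Q = 0.9748  (c) BW = 1.636e+04 Hz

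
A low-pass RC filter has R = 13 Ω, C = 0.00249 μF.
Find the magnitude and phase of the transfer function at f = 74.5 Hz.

Step 1 — Angular frequency: ω = 2π·74.5 = 468.1 rad/s.
Step 2 — Transfer function: H(jω) = 1/(1 + jωRC).
Step 3 — Denominator: 1 + jωRC = 1 + j·468.1·13·2.49e-09 = 1 + j1.515e-05.
Step 4 — H = 1 - j1.515e-05.
Step 5 — Magnitude: |H| = 1 (-0.0 dB); phase: φ = -0.0°.

|H| = 1 (-0.0 dB), φ = -0.0°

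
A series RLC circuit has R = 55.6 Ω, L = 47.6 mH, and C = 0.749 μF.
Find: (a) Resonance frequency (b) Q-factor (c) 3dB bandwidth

Step 1 — Resonance condition Im(Z)=0 gives ω₀ = 1/√(LC).
Step 2 — ω₀ = 1/√(0.0476·7.49e-07) = 5296 rad/s.
Step 3 — f₀ = ω₀/(2π) = 842.9 Hz.
Step 4 — Series Q: Q = ω₀L/R = 5296·0.0476/55.6 = 4.534.
Step 5 — 3dB bandwidth: Δω = ω₀/Q = 1168 rad/s; BW = Δω/(2π) = 185.9 Hz.

(a) f₀ = 842.9 Hz  (b) Q = 4.534  (c) BW = 185.9 Hz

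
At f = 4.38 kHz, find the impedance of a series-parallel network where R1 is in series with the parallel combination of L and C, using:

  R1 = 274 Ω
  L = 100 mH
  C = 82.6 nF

Step 1 — Angular frequency: ω = 2π·f = 2π·4380 = 2.752e+04 rad/s.
Step 2 — Component impedances:
  R1: Z = R = 274 Ω
  L: Z = jωL = j·2.752e+04·0.1 = 0 + j2752 Ω
  C: Z = 1/(jωC) = -j/(ω·C) = 0 - j439.9 Ω
Step 3 — Parallel branch: L || C = 1/(1/L + 1/C) = 0 - j523.6 Ω.
Step 4 — Series with R1: Z_total = R1 + (L || C) = 274 - j523.6 Ω = 591∠-62.4° Ω.

Z = 274 - j523.6 Ω = 591∠-62.4° Ω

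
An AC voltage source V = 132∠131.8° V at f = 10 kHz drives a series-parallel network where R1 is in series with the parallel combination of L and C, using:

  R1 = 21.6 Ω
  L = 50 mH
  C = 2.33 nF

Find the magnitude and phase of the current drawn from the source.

Step 1 — Angular frequency: ω = 2π·f = 2π·1e+04 = 6.283e+04 rad/s.
Step 2 — Component impedances:
  R1: Z = R = 21.6 Ω
  L: Z = jωL = j·6.283e+04·0.05 = 0 + j3142 Ω
  C: Z = 1/(jωC) = -j/(ω·C) = 0 - j6831 Ω
Step 3 — Parallel branch: L || C = 1/(1/L + 1/C) = 0 + j5817 Ω.
Step 4 — Series with R1: Z_total = R1 + (L || C) = 21.6 + j5817 Ω = 5817∠89.8° Ω.
Step 5 — Source phasor: V = 132∠131.8° V = -87.98 + j98.4 V.
Step 6 — Ohm's law: I = V / Z_total = (-87.98 + j98.4) / (21.6 + j5817) = 0.01686 + j0.01519 A.
Step 7 — Convert to polar: |I| = 0.02269 A, ∠I = 42.0°.

I = 0.02269∠42.0° A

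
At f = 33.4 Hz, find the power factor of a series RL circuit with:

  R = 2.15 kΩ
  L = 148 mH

Step 1 — Angular frequency: ω = 2π·f = 2π·33.4 = 209.9 rad/s.
Step 2 — Component impedances:
  R: Z = R = 2150 Ω
  L: Z = jωL = j·209.9·0.148 = 0 + j31.06 Ω
Step 3 — Series combination: Z_total = R + L = 2150 + j31.06 Ω = 2150∠0.8° Ω.
Step 4 — Power factor: PF = cos(φ) = Re(Z)/|Z| = 2150/2150.2 = 0.9999.
Step 5 — Type: Im(Z) = 31.06 ⇒ lagging (phase φ = 0.8°).

PF = 0.9999 (lagging, φ = 0.8°)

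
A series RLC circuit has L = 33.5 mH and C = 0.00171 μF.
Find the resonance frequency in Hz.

Step 1 — Resonance condition Im(Z)=0 gives ω₀ = 1/√(LC).
Step 2 — ω₀ = 1/√(0.0335·1.71e-09) = 1.321e+05 rad/s.
Step 3 — f₀ = ω₀/(2π) = 2.103e+04 Hz.

f₀ = 2.103e+04 Hz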